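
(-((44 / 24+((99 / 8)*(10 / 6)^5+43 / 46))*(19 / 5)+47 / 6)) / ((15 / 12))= -15477743 / 31050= -498.48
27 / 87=0.31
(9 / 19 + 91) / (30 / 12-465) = -3476 / 17575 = -0.20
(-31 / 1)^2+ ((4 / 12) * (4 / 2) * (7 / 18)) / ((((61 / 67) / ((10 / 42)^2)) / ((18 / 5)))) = 11080039 / 11529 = 961.06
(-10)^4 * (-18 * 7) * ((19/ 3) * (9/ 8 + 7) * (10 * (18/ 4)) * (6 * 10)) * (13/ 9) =-252866250000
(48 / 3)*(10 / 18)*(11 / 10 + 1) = 56 / 3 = 18.67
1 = 1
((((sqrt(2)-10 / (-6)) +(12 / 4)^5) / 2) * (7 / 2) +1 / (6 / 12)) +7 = 7 * sqrt(2) / 4 +2623 / 6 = 439.64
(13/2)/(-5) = -13/10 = -1.30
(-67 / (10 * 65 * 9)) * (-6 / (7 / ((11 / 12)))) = 0.01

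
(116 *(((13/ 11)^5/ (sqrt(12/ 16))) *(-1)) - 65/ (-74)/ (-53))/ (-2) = 65/ 7844 + 43069988 *sqrt(3)/ 483153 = 154.41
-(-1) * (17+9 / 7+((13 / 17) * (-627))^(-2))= 8504168551 / 465071607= 18.29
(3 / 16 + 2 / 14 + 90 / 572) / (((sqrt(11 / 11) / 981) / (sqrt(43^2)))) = 329491413 / 16016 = 20572.64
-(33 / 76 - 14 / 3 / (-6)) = -829 / 684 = -1.21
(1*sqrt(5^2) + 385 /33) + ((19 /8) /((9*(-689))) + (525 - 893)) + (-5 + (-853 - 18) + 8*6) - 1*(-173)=-49922203 /49608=-1006.33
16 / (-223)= -16 / 223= -0.07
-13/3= -4.33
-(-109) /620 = 109 /620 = 0.18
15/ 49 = 0.31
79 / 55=1.44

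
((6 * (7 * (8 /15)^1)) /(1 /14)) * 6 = 9408 /5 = 1881.60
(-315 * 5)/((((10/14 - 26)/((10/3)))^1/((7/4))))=42875/118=363.35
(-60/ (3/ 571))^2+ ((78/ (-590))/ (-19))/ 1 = 730983922039/ 5605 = 130416400.01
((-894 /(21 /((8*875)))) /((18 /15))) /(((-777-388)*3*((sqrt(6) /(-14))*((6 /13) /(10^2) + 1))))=-677950000*sqrt(6) /4108023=-404.24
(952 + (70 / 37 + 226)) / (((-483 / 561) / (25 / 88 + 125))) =-146111175 / 851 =-171693.51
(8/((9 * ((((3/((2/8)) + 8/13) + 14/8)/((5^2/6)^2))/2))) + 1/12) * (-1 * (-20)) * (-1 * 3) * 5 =-13504225/20169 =-669.55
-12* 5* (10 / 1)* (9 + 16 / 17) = -101400 / 17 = -5964.71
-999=-999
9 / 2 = 4.50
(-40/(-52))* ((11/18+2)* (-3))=-235/39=-6.03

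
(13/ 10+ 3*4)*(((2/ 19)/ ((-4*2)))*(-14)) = 49/ 20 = 2.45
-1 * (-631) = 631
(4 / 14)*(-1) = -0.29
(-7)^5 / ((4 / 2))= -16807 / 2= -8403.50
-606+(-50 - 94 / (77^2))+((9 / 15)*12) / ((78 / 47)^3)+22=-247145396233 / 390780390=-632.44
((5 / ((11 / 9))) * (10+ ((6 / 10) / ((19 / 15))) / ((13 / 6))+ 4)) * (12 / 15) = 126432 / 2717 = 46.53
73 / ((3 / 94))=6862 / 3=2287.33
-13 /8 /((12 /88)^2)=-1573 /18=-87.39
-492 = -492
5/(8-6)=5/2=2.50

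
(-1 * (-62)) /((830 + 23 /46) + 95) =124 /1851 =0.07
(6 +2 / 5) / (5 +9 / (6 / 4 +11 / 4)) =544 / 605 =0.90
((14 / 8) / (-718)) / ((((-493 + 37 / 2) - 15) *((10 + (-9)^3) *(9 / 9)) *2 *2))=-0.00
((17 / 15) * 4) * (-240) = -1088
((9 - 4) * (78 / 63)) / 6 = 65 / 63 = 1.03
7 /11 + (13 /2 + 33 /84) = 2319 /308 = 7.53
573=573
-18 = -18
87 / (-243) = -29 / 81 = -0.36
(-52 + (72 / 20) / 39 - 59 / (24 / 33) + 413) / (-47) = -145583 / 24440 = -5.96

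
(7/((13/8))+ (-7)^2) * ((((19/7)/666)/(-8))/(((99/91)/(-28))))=931/1332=0.70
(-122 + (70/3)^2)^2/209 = 14455204/16929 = 853.87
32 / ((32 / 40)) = 40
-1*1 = -1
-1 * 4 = -4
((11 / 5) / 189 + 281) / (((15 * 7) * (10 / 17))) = 2257226 / 496125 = 4.55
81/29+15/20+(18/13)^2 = 107043/19604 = 5.46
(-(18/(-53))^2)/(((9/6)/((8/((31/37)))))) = -63936/87079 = -0.73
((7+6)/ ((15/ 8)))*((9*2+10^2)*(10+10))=16362.67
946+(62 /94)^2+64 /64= 2092884 /2209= 947.44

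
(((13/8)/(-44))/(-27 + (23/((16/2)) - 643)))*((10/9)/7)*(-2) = -0.00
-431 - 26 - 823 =-1280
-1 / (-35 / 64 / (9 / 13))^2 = -331776 / 207025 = -1.60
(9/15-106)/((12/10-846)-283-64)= 527/5959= 0.09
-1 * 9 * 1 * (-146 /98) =657 /49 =13.41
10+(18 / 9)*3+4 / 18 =146 / 9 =16.22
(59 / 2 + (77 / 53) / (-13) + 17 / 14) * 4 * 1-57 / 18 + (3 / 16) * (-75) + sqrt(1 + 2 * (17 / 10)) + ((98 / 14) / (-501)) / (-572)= sqrt(110) / 5 + 44730613195 / 425272848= 107.28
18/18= 1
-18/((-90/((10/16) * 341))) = 341/8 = 42.62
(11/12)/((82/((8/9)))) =11/1107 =0.01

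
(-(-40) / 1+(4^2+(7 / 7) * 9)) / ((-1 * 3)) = -65 / 3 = -21.67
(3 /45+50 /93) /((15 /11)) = 3091 /6975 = 0.44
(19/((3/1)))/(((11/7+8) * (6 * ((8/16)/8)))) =1.76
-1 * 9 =-9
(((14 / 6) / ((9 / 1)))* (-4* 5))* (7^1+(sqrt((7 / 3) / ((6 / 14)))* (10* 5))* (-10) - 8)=490420 / 81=6054.57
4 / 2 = 2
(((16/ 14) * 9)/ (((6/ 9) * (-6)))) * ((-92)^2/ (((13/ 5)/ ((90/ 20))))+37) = -37764.59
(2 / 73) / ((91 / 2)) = 0.00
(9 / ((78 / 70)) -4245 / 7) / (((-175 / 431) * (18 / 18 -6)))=-938718 / 3185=-294.73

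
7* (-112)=-784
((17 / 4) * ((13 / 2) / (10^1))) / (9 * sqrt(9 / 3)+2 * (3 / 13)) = -2873 / 547080+37349 * sqrt(3) / 364720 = 0.17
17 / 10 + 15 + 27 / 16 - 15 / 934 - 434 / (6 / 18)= -47956363 / 37360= -1283.63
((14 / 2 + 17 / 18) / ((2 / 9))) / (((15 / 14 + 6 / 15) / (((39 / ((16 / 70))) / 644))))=975975 / 151616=6.44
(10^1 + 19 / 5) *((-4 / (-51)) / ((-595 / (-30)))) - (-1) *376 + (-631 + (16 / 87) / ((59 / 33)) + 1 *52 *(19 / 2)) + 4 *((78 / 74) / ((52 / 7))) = 153507979304 / 640350305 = 239.73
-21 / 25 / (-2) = 21 / 50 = 0.42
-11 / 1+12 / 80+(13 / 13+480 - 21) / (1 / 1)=8983 / 20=449.15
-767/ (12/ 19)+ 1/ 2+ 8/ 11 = -160141/ 132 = -1213.19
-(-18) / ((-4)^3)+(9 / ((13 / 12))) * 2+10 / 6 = 22465 / 1248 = 18.00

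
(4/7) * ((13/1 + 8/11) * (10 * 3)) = 18120/77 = 235.32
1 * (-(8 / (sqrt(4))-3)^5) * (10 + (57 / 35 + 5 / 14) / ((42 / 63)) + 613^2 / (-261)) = 52133423 / 36540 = 1426.75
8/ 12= 2/ 3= 0.67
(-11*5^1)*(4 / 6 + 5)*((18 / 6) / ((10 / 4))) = -374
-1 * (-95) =95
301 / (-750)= -301 / 750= -0.40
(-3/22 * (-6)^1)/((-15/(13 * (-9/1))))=351/55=6.38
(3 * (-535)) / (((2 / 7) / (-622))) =3494085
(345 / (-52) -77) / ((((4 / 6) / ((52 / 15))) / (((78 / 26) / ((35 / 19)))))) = -247893 / 350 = -708.27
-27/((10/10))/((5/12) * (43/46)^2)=-685584/9245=-74.16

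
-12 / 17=-0.71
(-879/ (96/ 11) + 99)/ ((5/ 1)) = -11/ 32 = -0.34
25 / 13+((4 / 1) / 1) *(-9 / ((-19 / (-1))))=7 / 247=0.03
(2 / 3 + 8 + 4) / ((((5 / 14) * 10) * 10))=133 / 375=0.35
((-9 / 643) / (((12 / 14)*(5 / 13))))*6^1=-819 / 3215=-0.25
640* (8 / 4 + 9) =7040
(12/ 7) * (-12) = -144/ 7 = -20.57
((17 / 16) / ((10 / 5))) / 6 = 0.09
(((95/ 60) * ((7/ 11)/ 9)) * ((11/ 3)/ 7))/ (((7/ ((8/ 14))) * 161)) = 19/ 639009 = 0.00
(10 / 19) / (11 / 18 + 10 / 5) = 180 / 893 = 0.20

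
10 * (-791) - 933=-8843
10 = 10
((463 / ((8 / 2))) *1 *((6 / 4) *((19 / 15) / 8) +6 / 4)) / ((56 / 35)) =64357 / 512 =125.70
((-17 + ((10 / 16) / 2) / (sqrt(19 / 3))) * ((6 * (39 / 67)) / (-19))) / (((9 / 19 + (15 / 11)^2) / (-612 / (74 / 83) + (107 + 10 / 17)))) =-572718289 / 738742 + 2863591445 * sqrt(57) / 3817818656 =-769.60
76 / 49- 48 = -2276 / 49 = -46.45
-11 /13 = -0.85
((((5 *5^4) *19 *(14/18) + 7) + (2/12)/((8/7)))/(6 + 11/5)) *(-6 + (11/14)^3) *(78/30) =-186921469163/2314368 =-80765.66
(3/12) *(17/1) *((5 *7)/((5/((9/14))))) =153/8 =19.12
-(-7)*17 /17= 7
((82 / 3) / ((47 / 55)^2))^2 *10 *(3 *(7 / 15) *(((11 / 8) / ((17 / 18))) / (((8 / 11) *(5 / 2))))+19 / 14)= 362899953585125 / 10452276702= 34719.70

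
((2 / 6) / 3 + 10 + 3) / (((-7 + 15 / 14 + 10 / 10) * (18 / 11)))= -9086 / 5589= -1.63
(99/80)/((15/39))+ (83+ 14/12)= 104861/1200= 87.38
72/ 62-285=-8799/ 31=-283.84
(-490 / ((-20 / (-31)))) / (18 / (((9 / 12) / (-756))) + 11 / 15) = 735 / 17558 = 0.04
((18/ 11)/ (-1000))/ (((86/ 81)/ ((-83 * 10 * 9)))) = 544563/ 47300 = 11.51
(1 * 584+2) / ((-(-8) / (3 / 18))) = 293 / 24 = 12.21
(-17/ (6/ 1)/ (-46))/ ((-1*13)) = -17/ 3588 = -0.00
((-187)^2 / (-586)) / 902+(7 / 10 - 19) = -18.37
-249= -249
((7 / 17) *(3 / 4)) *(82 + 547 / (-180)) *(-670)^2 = 2233075495 / 204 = 10946448.50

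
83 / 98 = 0.85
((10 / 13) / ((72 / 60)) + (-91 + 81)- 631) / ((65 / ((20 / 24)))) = -12487 / 1521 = -8.21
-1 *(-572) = 572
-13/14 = -0.93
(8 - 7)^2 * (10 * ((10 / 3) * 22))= 2200 / 3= 733.33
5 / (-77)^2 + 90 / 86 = 267020 / 254947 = 1.05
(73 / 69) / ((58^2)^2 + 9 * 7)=0.00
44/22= 2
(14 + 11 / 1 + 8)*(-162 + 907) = 24585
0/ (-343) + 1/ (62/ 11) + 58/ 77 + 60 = 290883/ 4774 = 60.93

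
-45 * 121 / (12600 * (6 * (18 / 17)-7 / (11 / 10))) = 22627 / 560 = 40.41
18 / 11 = 1.64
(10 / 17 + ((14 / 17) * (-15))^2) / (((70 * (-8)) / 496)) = -274474 / 2023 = -135.68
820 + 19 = 839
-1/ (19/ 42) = -42/ 19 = -2.21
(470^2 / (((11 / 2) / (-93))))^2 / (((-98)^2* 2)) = 211021804845000 / 290521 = 726356459.07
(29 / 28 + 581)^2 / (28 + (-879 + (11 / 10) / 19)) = -25231259855 / 63378168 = -398.11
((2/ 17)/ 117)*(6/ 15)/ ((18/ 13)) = 2/ 6885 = 0.00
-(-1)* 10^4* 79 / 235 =158000 / 47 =3361.70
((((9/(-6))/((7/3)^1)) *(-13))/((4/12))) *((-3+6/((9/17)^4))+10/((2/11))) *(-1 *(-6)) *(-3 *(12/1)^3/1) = -700791936/7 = -100113133.71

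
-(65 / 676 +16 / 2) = -421 / 52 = -8.10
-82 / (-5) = 82 / 5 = 16.40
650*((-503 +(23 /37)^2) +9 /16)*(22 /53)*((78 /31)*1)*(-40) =30664930939500 /2249267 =13633299.62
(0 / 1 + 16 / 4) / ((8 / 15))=15 / 2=7.50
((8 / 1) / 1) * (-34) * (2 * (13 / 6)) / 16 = -221 / 3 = -73.67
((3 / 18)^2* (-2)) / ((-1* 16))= 0.00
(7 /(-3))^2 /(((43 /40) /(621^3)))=52154088840 /43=1212885786.98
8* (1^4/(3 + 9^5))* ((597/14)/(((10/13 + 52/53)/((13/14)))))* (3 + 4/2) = 8912215/581603148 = 0.02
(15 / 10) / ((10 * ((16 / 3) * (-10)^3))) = -0.00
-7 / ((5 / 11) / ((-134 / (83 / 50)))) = 103180 / 83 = 1243.13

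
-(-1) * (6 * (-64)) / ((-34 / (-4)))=-768 / 17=-45.18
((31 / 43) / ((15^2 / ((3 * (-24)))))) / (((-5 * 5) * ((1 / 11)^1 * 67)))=2728 / 1800625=0.00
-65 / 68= -0.96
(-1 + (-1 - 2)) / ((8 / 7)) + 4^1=1 / 2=0.50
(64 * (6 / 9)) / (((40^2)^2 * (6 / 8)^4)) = 8 / 151875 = 0.00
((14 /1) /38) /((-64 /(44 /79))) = -77 /24016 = -0.00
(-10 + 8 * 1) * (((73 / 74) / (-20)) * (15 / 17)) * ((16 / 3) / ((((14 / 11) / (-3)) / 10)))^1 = -48180 / 4403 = -10.94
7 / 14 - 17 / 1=-16.50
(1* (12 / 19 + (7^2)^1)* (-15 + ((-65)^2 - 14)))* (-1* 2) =-7913656 / 19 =-416508.21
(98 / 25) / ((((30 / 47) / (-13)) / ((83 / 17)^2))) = -206249771 / 108375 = -1903.11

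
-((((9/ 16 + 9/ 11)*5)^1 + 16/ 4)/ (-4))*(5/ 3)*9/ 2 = 28785/ 1408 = 20.44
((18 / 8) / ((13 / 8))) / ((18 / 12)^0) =18 / 13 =1.38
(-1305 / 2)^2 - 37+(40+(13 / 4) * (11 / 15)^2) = 425761.00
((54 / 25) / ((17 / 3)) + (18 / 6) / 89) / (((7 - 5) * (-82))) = -15693 / 6203300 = -0.00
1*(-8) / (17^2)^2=-8 / 83521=-0.00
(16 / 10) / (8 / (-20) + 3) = 0.62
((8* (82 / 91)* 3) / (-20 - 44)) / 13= -123 / 4732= -0.03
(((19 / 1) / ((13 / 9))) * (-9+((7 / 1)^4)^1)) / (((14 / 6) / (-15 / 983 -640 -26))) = -61797781656 / 6881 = -8980930.34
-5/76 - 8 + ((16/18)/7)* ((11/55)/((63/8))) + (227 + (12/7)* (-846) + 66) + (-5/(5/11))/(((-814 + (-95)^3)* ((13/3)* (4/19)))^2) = -97227811030356940793969/83432406261702541680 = -1165.35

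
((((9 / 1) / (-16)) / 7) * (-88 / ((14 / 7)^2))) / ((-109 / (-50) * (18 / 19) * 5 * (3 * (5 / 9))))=627 / 6104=0.10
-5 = -5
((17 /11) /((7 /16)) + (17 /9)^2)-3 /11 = 42584 /6237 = 6.83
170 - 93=77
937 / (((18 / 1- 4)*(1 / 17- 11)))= -15929 / 2604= -6.12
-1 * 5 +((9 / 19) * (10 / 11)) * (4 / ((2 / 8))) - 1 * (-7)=1858 / 209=8.89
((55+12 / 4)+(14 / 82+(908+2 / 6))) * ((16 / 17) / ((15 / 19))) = 1152.22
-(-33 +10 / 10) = 32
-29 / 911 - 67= -61066 / 911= -67.03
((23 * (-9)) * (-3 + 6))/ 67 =-621/ 67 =-9.27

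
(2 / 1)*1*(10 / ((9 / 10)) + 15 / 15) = 24.22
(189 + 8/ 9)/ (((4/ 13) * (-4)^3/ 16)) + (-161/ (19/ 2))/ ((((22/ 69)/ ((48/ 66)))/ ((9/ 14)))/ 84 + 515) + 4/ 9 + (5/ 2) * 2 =-3126435615259/ 21000663216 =-148.87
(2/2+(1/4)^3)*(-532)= -540.31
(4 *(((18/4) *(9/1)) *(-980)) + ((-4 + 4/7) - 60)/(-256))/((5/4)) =-71124369/560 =-127007.80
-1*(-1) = 1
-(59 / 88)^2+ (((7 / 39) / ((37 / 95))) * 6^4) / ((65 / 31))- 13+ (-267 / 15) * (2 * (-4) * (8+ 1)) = 376005313031 / 242116160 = 1553.00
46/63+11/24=599/504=1.19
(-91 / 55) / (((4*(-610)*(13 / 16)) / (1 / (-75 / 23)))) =-322 / 1258125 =-0.00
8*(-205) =-1640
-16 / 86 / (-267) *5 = 40 / 11481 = 0.00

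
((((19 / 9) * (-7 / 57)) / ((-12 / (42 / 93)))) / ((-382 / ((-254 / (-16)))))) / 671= -6223 / 10297992672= -0.00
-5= -5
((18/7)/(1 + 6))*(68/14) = 612/343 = 1.78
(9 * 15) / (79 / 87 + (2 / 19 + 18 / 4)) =446310 / 18227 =24.49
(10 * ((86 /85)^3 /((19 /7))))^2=79295178086656 /5446039005625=14.56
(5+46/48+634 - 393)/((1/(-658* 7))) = -13649881/12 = -1137490.08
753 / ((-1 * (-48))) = 251 / 16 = 15.69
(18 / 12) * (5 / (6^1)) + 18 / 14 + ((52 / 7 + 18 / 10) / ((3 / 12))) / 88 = 4551 / 1540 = 2.96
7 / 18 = 0.39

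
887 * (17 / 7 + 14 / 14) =21288 / 7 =3041.14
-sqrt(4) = -2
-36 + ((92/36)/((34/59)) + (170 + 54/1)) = 58885/306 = 192.43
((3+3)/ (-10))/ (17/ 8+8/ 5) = -24/ 149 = -0.16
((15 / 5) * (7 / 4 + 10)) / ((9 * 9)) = 47 / 108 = 0.44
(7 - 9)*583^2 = -679778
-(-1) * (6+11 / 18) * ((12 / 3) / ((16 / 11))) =18.18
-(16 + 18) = -34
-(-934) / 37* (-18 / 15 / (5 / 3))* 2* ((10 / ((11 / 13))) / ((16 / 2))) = -109278 / 2035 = -53.70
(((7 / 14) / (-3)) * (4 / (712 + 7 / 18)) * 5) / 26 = -30 / 166699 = -0.00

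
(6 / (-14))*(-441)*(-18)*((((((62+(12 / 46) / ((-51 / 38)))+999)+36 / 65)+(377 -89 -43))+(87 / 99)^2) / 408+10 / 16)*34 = -1361903087601 / 3075215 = -442864.35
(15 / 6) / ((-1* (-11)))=5 / 22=0.23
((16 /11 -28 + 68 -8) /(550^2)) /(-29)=-92 /24124375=-0.00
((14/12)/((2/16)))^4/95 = 614656/7695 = 79.88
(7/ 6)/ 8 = 7/ 48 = 0.15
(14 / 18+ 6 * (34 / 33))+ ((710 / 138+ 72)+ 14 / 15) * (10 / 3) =267.22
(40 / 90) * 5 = 20 / 9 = 2.22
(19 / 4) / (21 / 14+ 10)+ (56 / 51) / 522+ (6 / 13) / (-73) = 237559117 / 581078394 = 0.41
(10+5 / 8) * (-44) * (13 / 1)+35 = -6042.50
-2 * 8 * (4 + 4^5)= -16448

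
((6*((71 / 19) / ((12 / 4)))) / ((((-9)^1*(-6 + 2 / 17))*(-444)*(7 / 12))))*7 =-1207 / 316350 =-0.00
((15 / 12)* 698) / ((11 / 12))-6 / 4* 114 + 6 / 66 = 8590 / 11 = 780.91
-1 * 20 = -20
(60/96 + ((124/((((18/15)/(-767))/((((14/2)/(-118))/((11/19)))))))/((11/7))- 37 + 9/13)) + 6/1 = 5138.26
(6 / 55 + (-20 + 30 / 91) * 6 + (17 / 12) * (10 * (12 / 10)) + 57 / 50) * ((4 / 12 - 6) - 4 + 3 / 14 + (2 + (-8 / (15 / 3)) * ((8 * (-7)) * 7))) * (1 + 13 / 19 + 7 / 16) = -131193.87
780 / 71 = 10.99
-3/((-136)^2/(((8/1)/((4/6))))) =-9/4624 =-0.00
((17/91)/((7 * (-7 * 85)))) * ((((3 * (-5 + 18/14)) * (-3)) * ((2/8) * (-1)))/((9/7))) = 1/3430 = 0.00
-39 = -39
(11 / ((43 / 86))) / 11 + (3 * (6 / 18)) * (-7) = -5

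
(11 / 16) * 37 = 407 / 16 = 25.44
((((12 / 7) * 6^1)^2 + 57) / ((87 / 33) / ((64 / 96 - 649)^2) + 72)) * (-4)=-442598792900 / 48937215663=-9.04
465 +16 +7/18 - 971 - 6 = -8921/18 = -495.61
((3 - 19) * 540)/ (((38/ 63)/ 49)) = -13335840/ 19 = -701886.32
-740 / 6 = -370 / 3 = -123.33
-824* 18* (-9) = 133488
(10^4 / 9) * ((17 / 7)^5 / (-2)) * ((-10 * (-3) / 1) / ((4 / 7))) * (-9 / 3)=17748212500 / 2401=7392008.54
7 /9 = 0.78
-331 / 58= -5.71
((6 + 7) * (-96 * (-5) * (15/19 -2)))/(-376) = 20.09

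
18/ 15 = 6/ 5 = 1.20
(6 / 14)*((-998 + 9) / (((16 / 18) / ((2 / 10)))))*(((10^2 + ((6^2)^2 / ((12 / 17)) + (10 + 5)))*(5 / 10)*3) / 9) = -17365851 / 560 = -31010.45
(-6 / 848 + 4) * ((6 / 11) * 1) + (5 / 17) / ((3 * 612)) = 9908588 / 4549149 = 2.18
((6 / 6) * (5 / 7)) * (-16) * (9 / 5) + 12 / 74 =-5286 / 259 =-20.41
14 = 14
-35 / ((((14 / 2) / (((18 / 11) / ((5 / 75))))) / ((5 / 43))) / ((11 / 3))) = -2250 / 43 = -52.33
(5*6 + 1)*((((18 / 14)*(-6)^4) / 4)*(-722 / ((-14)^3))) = 8158239 / 2401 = 3397.85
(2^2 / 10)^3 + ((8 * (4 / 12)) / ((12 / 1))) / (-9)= 398 / 10125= 0.04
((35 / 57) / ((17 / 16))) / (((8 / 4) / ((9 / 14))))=60 / 323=0.19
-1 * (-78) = 78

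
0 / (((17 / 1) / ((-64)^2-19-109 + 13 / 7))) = 0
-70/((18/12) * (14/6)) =-20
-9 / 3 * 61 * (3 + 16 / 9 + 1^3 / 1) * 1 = -3172 / 3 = -1057.33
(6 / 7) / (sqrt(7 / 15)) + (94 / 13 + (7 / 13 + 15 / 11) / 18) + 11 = 6 * sqrt(105) / 49 + 23599 / 1287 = 19.59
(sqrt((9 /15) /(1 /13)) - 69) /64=-69 /64 + sqrt(195) /320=-1.03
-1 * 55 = -55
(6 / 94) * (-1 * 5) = -15 / 47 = -0.32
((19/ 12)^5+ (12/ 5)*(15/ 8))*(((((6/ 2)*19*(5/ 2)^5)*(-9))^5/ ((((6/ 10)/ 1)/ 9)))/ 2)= -2350296430128199128806591033935546875/ 68719476736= -34201314412758789386230510.00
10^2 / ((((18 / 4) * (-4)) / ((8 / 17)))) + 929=141737 / 153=926.39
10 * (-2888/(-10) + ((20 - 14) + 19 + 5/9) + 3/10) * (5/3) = 141595/27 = 5244.26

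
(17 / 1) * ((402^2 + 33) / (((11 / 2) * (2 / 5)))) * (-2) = -27478290 / 11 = -2498026.36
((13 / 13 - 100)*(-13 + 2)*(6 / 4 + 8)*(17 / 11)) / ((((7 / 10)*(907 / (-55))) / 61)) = -536414175 / 6349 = -84487.98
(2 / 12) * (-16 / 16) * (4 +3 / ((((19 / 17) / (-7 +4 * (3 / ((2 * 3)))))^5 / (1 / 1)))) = 895.31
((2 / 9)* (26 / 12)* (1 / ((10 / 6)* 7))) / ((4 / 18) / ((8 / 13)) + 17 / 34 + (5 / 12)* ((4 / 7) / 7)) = 364 / 7895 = 0.05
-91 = -91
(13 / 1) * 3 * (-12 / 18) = -26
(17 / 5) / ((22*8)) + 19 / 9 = 16873 / 7920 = 2.13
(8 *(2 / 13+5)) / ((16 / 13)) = 67 / 2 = 33.50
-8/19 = -0.42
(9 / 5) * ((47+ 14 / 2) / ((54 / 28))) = 252 / 5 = 50.40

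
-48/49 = -0.98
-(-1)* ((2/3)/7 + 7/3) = 17/7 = 2.43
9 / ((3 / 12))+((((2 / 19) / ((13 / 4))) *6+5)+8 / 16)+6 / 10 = 42.29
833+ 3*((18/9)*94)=1397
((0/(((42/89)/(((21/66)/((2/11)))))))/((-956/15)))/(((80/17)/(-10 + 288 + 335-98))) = 0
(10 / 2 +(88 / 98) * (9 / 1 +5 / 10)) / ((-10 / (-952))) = 45084 / 35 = 1288.11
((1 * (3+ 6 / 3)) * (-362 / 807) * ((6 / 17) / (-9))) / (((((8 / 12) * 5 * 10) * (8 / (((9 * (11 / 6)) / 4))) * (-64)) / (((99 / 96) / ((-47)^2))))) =-65703 / 6620287467520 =-0.00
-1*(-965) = 965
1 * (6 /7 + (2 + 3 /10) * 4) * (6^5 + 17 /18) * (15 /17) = 24637360 /357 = 69012.21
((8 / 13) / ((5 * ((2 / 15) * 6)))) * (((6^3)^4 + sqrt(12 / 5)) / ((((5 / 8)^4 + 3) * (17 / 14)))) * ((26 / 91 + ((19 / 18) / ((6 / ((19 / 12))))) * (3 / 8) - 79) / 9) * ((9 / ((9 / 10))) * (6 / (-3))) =1947370496 * sqrt(15) / 693466839 + 43611128573460480 / 2853773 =15281919271.26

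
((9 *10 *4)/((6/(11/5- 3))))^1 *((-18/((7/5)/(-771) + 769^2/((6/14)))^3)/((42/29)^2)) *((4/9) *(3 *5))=8922270445625/8535793061765846405865193802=0.00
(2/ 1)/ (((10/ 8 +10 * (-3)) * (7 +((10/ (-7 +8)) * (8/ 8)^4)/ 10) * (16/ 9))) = -9/ 1840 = -0.00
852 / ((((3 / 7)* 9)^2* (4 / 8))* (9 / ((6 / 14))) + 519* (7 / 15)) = 59640 / 27889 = 2.14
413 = 413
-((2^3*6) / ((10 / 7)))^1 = -168 / 5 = -33.60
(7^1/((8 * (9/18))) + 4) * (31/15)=713/60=11.88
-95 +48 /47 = -4417 /47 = -93.98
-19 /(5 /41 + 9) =-779 /374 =-2.08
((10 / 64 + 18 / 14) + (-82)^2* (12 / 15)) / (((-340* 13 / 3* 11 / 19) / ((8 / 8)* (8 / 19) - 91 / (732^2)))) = -60191028693 / 22671308800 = -2.65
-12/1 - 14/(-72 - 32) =-617/52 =-11.87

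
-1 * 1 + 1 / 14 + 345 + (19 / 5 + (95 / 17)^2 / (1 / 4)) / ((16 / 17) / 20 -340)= 56277635 / 163744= 343.69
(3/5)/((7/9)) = 27/35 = 0.77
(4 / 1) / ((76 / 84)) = 4.42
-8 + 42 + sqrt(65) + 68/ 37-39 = -117/ 37 + sqrt(65) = 4.90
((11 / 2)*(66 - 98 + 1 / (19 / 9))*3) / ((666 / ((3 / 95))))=-6589 / 267140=-0.02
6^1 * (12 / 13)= 72 / 13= 5.54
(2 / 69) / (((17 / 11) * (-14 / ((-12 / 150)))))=22 / 205275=0.00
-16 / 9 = -1.78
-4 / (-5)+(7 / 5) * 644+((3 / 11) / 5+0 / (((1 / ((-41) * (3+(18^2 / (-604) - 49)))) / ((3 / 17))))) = 902.45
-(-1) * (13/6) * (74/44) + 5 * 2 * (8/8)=1801/132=13.64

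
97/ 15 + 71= 1162/ 15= 77.47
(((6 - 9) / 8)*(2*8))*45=-270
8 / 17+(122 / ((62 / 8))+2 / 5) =43774 / 2635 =16.61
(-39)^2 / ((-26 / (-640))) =37440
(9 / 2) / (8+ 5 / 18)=0.54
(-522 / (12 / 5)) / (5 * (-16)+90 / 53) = 4611 / 1660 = 2.78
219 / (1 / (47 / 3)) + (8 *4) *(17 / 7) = 24561 / 7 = 3508.71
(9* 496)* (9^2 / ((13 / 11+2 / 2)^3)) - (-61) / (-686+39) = 720786457 / 20704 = 34813.87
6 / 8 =3 / 4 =0.75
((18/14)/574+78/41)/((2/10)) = 38265/4018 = 9.52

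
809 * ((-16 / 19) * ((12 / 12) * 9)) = -116496 / 19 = -6131.37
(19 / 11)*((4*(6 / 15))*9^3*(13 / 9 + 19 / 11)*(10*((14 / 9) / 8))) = 1503432 / 121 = 12425.06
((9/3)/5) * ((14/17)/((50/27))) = 567/2125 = 0.27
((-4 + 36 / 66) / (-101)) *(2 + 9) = 38 / 101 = 0.38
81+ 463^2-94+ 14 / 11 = 2357930 / 11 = 214357.27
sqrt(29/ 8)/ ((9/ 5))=5 *sqrt(58)/ 36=1.06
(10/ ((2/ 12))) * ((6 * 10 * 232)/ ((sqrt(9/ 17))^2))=1577600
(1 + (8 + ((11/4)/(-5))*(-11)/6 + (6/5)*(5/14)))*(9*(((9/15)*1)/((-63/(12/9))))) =-8767/7350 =-1.19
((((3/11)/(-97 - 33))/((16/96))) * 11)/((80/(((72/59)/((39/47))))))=-1269/498550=-0.00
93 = 93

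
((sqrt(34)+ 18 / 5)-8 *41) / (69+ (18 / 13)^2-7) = -137059 / 27005+ 169 *sqrt(34) / 10802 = -4.98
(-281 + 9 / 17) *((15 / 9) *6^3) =-1716480 / 17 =-100969.41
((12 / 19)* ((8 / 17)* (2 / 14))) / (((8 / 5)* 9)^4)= 625 / 632935296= 0.00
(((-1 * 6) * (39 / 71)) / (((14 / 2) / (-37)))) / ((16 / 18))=38961 / 1988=19.60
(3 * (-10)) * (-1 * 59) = 1770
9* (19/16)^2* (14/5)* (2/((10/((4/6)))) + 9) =1038597/3200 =324.56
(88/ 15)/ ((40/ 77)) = 847/ 75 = 11.29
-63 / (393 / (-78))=1638 / 131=12.50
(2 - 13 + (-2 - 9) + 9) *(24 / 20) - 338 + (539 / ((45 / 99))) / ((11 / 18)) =7934 / 5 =1586.80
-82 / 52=-41 / 26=-1.58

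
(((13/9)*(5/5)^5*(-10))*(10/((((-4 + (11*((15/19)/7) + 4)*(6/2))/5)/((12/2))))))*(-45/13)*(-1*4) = -7980000/1559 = -5118.67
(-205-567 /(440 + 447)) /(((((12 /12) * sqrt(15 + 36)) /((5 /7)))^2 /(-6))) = 9120100 /738871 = 12.34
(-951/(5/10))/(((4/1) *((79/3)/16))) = -22824/79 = -288.91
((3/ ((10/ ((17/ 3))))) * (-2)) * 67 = -1139/ 5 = -227.80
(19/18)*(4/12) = 19/54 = 0.35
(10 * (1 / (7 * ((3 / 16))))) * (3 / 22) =80 / 77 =1.04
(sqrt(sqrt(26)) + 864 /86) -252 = -10404 /43 + 26^(1 /4) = -239.70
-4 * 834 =-3336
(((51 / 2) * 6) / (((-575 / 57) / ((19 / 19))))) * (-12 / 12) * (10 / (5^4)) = 17442 / 71875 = 0.24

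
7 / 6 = 1.17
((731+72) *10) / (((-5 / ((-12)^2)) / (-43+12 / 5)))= 46946592 / 5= 9389318.40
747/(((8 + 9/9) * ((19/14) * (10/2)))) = 1162/95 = 12.23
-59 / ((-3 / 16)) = 944 / 3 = 314.67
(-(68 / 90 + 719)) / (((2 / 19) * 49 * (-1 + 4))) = -12559 / 270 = -46.51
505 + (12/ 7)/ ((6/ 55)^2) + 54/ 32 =218647/ 336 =650.74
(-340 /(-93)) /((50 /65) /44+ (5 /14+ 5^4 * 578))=68068 /6725976225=0.00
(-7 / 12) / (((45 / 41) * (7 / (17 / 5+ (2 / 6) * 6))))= -41 / 100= -0.41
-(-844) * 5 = 4220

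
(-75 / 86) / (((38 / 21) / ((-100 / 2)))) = 39375 / 1634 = 24.10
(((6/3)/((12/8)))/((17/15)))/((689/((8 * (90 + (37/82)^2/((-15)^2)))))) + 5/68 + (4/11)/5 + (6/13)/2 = 12525525587/7797062988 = 1.61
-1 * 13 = -13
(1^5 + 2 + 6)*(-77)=-693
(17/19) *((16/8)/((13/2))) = 68/247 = 0.28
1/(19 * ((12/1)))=1/228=0.00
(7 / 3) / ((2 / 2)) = 7 / 3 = 2.33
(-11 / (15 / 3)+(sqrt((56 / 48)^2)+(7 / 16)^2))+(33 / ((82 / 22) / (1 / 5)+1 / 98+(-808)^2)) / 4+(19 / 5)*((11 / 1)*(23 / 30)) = 31.20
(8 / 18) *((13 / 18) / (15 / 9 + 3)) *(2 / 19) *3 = 26 / 1197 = 0.02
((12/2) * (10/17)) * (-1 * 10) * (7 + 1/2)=-4500/17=-264.71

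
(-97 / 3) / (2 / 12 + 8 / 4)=-194 / 13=-14.92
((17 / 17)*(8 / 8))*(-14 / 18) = -7 / 9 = -0.78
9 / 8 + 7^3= 344.12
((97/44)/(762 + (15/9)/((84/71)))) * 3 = 18333/2116169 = 0.01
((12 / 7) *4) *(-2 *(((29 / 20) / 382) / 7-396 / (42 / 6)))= 36304932 / 46795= 775.83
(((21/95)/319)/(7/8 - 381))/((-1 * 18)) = 28/276472515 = 0.00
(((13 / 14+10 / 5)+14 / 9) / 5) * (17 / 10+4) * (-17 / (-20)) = 4.35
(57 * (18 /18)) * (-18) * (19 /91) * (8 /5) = -155952 /455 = -342.75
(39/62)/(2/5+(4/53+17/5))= 795/4898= 0.16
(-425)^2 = 180625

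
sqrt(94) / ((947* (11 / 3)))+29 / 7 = 3* sqrt(94) / 10417+29 / 7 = 4.15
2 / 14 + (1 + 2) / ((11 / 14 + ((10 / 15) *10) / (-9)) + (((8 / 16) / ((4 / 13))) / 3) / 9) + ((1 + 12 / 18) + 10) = 40.34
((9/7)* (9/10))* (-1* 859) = -69579/70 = -993.99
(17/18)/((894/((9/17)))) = 0.00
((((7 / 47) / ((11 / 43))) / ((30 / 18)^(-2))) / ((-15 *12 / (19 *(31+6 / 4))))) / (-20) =371735 / 1340064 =0.28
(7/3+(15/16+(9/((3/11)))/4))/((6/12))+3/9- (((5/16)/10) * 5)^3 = 765827/32768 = 23.37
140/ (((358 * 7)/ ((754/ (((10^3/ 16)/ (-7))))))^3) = -12002509792/ 2240366796875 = -0.01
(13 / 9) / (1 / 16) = 208 / 9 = 23.11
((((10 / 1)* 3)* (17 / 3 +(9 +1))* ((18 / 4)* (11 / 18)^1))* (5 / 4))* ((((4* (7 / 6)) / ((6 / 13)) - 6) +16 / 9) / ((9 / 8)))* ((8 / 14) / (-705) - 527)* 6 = -15162366670 / 567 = -26741387.43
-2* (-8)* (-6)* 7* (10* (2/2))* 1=-6720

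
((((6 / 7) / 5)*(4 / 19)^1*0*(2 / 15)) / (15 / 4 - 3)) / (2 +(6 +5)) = 0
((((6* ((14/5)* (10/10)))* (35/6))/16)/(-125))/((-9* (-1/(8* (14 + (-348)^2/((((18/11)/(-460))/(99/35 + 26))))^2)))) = -5244122176383444964/125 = -41952977411067559.71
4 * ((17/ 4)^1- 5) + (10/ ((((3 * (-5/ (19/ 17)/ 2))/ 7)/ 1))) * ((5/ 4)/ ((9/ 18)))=-1483/ 51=-29.08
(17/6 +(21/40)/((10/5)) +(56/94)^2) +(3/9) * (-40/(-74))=23741313/6538640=3.63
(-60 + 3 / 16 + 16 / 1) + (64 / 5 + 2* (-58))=-11761 / 80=-147.01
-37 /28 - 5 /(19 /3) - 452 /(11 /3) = -733745 /5852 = -125.38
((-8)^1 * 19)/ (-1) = 152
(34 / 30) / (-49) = -17 / 735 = -0.02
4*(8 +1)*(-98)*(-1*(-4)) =-14112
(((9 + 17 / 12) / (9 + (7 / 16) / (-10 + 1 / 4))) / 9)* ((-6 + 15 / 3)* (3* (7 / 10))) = -2275 / 8382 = -0.27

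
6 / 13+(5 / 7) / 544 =22913 / 49504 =0.46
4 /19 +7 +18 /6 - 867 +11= -16070 /19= -845.79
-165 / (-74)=165 / 74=2.23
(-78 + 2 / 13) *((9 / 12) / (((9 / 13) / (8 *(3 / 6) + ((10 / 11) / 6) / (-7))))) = -21137 / 63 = -335.51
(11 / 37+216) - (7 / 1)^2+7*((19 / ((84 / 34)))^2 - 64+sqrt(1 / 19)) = 7*sqrt(19) / 19+1242901 / 9324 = 134.91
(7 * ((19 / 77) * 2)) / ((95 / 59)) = 118 / 55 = 2.15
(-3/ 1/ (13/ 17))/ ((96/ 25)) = -425/ 416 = -1.02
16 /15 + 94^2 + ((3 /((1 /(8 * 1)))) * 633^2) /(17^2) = 182556724 /4335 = 42112.28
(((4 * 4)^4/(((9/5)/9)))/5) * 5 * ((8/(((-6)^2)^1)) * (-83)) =-54394880/9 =-6043875.56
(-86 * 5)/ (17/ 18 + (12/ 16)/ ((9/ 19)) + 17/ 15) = -77400/ 659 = -117.45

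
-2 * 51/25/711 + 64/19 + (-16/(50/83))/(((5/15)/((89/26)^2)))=-17698819348/19025175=-930.28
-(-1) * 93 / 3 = 31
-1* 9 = -9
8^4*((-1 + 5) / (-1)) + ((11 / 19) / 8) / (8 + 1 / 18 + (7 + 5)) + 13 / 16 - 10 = -1799053573 / 109744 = -16393.18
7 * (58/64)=203/32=6.34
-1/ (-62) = 1/ 62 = 0.02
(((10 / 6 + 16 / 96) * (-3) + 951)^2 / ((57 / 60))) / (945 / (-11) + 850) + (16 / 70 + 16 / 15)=4134486259 / 3353595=1232.85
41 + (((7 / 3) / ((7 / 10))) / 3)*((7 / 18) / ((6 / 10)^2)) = 30764 / 729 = 42.20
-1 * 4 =-4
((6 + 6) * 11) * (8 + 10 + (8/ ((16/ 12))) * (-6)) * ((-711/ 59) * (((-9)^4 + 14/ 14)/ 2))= 5542711416/ 59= 93944261.29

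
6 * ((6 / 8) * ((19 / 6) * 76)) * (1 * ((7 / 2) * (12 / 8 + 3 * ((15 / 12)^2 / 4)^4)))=199666096119 / 33554432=5950.51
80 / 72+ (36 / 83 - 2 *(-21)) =32528 / 747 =43.54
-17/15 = -1.13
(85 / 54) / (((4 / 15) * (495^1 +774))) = 425 / 91368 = 0.00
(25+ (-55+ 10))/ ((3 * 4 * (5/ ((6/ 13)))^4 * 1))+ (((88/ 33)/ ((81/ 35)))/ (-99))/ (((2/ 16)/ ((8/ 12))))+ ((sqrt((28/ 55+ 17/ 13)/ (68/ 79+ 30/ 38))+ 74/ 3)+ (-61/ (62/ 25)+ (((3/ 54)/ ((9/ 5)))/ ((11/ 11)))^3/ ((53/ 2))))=1055831052598871/ 137160392362636500+ sqrt(3453201267945)/ 1771055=1.06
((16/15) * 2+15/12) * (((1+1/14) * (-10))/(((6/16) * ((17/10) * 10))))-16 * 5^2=-20690/51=-405.69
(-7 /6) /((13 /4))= -14 /39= -0.36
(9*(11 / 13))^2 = 9801 / 169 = 57.99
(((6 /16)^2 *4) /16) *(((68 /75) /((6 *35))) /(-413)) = -17 /46256000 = -0.00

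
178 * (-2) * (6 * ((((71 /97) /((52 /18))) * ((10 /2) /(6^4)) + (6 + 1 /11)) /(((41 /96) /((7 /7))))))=-17327346632 /568711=-30467.75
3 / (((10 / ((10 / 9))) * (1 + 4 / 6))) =0.20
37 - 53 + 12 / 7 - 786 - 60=-860.29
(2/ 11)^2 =0.03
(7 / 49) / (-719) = -1 / 5033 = -0.00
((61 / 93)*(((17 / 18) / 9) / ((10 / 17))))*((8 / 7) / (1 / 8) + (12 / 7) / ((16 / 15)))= 758047 / 602640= 1.26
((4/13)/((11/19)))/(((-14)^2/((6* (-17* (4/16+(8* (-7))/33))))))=61693/154154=0.40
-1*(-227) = 227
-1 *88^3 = -681472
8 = 8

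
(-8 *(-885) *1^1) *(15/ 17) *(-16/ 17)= -1699200/ 289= -5879.58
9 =9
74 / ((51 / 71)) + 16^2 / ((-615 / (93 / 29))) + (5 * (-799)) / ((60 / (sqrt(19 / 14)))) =30830294 / 303195-799 * sqrt(266) / 168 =24.12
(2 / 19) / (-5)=-2 / 95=-0.02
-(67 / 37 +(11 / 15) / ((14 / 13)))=-19361 / 7770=-2.49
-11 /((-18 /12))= 22 /3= 7.33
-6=-6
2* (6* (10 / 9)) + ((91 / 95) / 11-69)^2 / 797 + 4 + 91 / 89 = 24.31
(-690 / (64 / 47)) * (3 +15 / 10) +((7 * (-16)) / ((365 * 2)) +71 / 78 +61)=-2021121781 / 911040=-2218.48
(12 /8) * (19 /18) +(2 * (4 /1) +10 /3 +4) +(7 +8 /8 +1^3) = 311 /12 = 25.92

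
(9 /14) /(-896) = -9 /12544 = -0.00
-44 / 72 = -11 / 18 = -0.61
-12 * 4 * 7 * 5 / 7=-240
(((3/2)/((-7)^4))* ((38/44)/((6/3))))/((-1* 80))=-57/16903040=-0.00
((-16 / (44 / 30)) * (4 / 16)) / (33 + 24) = -10 / 209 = -0.05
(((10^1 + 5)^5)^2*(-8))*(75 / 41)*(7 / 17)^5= -5815057869140625000 / 58214137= -99890819804.49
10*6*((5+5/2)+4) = 690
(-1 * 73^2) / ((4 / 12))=-15987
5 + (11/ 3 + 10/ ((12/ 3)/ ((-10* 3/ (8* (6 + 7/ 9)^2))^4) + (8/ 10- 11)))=5103502943932662344/ 588858180775978107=8.67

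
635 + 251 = 886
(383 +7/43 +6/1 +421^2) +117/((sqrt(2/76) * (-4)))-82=7634571/43-117 * sqrt(38)/4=177367.85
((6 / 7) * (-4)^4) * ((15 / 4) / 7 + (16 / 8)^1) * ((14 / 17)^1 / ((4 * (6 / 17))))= 2272 / 7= 324.57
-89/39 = -2.28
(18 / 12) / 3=1 / 2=0.50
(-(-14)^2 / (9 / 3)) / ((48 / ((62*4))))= -337.56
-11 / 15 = -0.73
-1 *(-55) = 55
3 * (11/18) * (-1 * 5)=-55/6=-9.17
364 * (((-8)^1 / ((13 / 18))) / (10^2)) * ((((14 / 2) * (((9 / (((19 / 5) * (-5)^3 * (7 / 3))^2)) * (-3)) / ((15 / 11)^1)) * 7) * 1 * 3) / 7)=384912 / 28203125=0.01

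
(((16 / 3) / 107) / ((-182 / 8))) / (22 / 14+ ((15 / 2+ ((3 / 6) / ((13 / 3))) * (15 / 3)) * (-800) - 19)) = 32 / 94628553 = 0.00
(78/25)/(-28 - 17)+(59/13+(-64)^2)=4100.47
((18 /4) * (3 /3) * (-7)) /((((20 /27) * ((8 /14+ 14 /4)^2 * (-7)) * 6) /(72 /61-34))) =-441441 /220210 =-2.00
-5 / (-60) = 1 / 12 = 0.08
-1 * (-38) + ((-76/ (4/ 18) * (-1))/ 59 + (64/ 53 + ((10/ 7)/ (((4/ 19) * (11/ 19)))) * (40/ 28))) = 104073567/ 1685453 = 61.75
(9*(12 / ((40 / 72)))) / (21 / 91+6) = 31.20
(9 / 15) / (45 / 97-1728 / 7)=-679 / 278835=-0.00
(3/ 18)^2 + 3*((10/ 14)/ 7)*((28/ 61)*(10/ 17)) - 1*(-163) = 42624671/ 261324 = 163.11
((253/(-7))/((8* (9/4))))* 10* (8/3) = -53.54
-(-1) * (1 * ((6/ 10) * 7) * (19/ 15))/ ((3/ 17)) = 2261/ 75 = 30.15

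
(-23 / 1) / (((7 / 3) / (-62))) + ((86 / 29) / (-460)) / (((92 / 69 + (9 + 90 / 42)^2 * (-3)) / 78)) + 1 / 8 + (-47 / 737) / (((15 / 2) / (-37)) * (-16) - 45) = 16118889911426459 / 26369477349600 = 611.27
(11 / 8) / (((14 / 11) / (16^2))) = 276.57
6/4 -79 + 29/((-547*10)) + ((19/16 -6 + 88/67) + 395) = 920610071/2931920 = 314.00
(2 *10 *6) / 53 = 2.26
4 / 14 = 2 / 7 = 0.29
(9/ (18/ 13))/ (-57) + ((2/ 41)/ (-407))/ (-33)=-2386165/ 20925498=-0.11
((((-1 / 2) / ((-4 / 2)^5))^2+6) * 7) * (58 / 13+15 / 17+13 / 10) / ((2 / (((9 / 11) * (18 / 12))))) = 171.24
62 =62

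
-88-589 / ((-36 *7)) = -21587 / 252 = -85.66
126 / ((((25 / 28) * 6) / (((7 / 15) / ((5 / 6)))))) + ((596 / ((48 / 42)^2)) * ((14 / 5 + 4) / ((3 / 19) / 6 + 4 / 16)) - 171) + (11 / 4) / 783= 11071.81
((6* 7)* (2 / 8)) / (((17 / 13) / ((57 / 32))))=15561 / 1088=14.30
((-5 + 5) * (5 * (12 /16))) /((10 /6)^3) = 0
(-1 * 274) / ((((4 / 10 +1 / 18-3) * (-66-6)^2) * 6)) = 685 / 197856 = 0.00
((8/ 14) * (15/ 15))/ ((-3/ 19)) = -76/ 21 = -3.62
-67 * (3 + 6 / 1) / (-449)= 603 / 449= 1.34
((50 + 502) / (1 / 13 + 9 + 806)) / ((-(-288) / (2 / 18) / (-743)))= -222157 / 1144368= -0.19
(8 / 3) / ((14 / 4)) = 16 / 21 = 0.76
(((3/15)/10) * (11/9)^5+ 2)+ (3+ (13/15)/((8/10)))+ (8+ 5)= 113007277/5904900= 19.14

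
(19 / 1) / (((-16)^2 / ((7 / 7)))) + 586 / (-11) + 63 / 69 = -3386425 / 64768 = -52.29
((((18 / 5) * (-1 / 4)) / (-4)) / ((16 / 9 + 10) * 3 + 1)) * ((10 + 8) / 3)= 81 / 2180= 0.04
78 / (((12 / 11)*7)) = 143 / 14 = 10.21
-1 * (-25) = 25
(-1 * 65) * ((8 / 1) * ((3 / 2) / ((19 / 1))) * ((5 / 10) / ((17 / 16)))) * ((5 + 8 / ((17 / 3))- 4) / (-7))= 255840 / 38437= 6.66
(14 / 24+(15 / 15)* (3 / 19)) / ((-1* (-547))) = 169 / 124716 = 0.00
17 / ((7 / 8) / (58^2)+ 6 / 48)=457504 / 3371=135.72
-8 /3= -2.67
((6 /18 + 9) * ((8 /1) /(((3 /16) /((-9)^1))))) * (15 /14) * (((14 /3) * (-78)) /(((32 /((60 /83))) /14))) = 36691200 /83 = 442062.65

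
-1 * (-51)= 51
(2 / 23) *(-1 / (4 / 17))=-17 / 46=-0.37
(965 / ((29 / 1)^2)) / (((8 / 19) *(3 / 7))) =128345 / 20184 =6.36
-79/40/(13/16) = -158/65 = -2.43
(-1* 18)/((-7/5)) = 90/7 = 12.86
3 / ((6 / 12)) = 6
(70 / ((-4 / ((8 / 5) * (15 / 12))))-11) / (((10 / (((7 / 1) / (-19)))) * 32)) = 0.05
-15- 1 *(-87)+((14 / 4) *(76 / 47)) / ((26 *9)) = 396061 / 5499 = 72.02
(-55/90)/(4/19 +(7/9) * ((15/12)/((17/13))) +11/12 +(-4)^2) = -3553/103900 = -0.03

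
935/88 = 85/8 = 10.62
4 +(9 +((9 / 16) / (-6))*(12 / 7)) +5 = 999 / 56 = 17.84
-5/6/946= -5/5676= -0.00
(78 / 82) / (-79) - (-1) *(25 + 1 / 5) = 407919 / 16195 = 25.19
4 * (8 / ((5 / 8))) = 256 / 5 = 51.20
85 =85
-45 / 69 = -0.65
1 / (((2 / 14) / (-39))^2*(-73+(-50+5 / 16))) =-91728 / 151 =-607.47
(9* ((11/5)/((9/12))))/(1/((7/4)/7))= 33/5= 6.60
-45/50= -9/10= -0.90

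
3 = 3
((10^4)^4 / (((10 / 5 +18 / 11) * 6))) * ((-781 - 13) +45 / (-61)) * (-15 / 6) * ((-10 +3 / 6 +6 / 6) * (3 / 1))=-1416495781250000000000 / 61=-23221242315573770491.80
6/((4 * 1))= 3/2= 1.50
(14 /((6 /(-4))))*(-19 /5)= 532 /15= 35.47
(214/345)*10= 428/69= 6.20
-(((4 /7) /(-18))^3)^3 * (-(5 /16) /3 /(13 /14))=-320 /87102678873899871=-0.00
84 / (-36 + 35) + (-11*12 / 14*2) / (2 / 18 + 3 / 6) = -804 / 7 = -114.86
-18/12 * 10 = -15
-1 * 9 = -9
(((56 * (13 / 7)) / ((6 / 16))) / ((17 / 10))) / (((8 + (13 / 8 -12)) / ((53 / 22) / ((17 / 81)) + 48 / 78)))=-150530560 / 181203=-830.73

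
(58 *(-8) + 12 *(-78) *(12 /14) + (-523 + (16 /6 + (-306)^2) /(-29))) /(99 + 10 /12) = -6112174 /121597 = -50.27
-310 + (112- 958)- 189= -1345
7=7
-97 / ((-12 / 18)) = 291 / 2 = 145.50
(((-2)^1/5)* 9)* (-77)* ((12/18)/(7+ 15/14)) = 12936/565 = 22.90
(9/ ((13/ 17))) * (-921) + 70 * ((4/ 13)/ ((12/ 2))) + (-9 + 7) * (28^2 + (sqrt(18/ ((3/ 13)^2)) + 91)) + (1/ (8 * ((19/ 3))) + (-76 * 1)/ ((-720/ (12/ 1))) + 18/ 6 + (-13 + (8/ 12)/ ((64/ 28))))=-62215811/ 4940 - 26 * sqrt(2)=-12631.06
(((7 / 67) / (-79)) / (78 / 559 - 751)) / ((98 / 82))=1763 / 1196265637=0.00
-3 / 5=-0.60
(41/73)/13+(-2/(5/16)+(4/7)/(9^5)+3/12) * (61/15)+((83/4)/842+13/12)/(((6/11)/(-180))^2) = 120633.73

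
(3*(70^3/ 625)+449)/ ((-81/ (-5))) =129.35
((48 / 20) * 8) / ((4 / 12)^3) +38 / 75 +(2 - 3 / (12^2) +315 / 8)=672313 / 1200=560.26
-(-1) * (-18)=-18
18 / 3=6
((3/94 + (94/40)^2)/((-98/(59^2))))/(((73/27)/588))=-29443213503/686200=-42907.63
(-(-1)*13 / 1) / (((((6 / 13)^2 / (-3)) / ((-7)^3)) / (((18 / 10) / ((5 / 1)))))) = 22607.13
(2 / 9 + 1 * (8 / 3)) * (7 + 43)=1300 / 9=144.44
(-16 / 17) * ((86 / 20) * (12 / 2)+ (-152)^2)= -1850384 / 85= -21769.22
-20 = -20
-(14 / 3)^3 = -2744 / 27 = -101.63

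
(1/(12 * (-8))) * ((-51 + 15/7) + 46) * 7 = 5/24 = 0.21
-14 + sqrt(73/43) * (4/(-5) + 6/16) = -14-17 * sqrt(3139)/1720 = -14.55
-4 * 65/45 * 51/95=-884/285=-3.10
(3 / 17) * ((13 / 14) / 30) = 13 / 2380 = 0.01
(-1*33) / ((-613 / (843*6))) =166914 / 613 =272.29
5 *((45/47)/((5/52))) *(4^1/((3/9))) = 28080/47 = 597.45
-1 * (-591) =591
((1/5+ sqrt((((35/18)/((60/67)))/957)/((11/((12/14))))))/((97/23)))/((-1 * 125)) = -23/60625-23 * sqrt(5829)/69621750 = -0.00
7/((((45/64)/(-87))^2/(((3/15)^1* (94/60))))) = 566659072/16875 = 33579.80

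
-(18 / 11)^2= -324 / 121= -2.68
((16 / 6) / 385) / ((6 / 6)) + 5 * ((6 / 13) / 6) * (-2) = -11446 / 15015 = -0.76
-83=-83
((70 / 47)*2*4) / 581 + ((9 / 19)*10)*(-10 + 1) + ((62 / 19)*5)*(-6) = -10414150 / 74119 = -140.51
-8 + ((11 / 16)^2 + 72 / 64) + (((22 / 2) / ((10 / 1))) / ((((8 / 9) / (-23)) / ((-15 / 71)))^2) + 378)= 521965799 / 1290496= 404.47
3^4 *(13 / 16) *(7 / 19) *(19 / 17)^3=33.85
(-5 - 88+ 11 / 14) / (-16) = 1291 / 224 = 5.76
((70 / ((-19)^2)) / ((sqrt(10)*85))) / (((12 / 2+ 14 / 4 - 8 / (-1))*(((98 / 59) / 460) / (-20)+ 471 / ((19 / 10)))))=21712*sqrt(10) / 412888661287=0.00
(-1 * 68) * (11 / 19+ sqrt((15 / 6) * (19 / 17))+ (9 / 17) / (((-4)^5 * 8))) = -2 * sqrt(3230)- 1531733 / 38912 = -153.03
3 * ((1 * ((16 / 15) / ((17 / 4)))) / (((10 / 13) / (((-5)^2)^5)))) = 162500000 / 17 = 9558823.53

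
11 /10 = 1.10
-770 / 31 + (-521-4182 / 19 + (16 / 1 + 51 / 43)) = -18963792 / 25327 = -748.76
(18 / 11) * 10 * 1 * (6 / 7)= 1080 / 77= 14.03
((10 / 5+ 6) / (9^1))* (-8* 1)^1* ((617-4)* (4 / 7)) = -156928 / 63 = -2490.92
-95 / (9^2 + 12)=-95 / 93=-1.02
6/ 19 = 0.32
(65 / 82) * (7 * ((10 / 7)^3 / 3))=32500 / 6027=5.39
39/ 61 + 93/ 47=7506/ 2867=2.62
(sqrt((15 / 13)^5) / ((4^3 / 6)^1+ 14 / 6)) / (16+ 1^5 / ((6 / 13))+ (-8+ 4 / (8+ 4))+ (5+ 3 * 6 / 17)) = 7650 * sqrt(195) / 16079843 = 0.01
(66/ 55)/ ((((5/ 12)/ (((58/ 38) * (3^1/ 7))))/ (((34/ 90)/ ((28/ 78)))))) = 230724/ 116375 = 1.98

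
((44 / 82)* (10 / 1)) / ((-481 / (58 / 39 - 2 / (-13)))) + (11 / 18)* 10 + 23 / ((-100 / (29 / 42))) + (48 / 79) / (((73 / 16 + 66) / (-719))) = -74080654076843 / 288113669461800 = -0.26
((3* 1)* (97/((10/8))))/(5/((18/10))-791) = -5238/17735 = -0.30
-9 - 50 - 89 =-148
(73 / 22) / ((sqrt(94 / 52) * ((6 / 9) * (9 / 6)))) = 73 * sqrt(1222) / 1034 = 2.47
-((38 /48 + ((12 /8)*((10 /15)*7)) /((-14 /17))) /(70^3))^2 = -1369 /2710632960000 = -0.00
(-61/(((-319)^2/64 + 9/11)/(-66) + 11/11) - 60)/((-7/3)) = 184724028/7514381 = 24.58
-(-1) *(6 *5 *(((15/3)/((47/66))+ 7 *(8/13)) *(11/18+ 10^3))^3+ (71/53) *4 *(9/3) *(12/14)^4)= 43700697852009.17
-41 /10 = -4.10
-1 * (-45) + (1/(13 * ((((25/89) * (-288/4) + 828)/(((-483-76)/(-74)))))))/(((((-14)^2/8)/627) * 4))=7821211603/173786928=45.00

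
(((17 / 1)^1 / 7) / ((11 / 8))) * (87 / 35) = 11832 / 2695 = 4.39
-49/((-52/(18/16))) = 441/416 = 1.06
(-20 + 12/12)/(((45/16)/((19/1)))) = -5776/45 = -128.36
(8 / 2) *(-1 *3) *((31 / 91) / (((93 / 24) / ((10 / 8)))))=-120 / 91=-1.32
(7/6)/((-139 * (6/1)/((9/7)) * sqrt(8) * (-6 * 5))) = sqrt(2)/66720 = 0.00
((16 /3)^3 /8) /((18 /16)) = 4096 /243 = 16.86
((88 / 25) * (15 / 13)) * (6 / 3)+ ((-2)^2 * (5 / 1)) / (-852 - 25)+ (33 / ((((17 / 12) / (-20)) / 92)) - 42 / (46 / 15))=-955455548779 / 22288955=-42866.77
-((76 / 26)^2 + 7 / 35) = -7389 / 845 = -8.74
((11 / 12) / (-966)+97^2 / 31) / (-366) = -109068787 / 131522832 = -0.83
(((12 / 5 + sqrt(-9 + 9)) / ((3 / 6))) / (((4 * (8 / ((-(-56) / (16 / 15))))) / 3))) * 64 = 1512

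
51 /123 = 17 /41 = 0.41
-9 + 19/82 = -719/82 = -8.77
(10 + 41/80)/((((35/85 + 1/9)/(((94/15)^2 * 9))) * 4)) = 284238657/160000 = 1776.49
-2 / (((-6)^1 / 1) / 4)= 1.33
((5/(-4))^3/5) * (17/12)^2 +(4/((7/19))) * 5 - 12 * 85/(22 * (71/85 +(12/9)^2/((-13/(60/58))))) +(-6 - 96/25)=-27407508005497/1183329100800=-23.16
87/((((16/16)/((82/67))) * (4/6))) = 10701/67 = 159.72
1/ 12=0.08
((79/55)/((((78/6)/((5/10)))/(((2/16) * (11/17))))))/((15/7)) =553/265200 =0.00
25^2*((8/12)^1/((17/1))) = 1250/51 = 24.51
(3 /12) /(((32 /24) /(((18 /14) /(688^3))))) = 27 /36473995264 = 0.00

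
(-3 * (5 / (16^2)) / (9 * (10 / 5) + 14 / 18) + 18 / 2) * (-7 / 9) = -302743 / 43264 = -7.00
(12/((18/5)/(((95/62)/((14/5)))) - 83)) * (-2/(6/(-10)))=-95000/181501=-0.52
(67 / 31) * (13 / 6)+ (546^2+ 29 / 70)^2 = 40499606771950643 / 455700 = 88873396471.25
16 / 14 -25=-167 / 7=-23.86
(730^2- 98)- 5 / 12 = 6393619 / 12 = 532801.58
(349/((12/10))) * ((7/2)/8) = 12215/96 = 127.24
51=51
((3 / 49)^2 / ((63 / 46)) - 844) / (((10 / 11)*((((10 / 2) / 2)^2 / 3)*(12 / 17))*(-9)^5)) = 147367033 / 13783840875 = 0.01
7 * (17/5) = 119/5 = 23.80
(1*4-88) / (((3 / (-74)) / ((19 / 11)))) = 39368 / 11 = 3578.91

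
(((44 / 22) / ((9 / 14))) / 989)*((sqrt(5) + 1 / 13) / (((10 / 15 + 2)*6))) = 7 / 462852 + 7*sqrt(5) / 35604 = 0.00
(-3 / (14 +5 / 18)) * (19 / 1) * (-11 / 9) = 1254 / 257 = 4.88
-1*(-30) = 30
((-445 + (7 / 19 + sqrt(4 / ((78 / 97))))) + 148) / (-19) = 5636 / 361 - sqrt(7566) / 741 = 15.49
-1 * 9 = -9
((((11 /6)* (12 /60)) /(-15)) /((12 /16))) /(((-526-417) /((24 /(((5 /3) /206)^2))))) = 7468736 /589375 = 12.67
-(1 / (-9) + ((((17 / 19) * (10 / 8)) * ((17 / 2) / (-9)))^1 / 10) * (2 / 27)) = 4393 / 36936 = 0.12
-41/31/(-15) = 41/465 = 0.09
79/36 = 2.19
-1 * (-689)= 689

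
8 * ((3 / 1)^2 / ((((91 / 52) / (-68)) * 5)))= -19584 / 35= -559.54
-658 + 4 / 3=-1970 / 3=-656.67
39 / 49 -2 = -59 / 49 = -1.20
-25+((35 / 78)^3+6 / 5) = -56257313 / 2372760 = -23.71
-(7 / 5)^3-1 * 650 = -81593 / 125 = -652.74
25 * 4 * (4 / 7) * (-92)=-36800 / 7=-5257.14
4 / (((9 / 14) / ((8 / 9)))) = 448 / 81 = 5.53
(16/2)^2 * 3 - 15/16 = 3057/16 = 191.06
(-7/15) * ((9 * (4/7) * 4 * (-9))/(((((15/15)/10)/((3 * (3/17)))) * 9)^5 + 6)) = 8640000/2019857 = 4.28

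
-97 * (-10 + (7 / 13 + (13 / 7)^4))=-7369090 / 31213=-236.09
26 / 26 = 1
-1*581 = -581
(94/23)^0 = 1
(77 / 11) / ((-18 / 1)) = -7 / 18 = -0.39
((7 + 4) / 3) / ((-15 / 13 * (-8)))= 143 / 360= 0.40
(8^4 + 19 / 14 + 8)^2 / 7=3303375625 / 1372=2407708.18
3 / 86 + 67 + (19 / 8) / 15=346717 / 5160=67.19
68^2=4624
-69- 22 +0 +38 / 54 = -2438 / 27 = -90.30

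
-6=-6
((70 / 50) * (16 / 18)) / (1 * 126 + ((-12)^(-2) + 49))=896 / 126005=0.01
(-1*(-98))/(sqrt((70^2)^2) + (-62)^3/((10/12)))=-0.00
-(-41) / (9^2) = 41 / 81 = 0.51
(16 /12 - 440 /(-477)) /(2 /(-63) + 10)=1883 /8321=0.23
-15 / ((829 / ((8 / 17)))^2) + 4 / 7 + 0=794443876 / 1390288543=0.57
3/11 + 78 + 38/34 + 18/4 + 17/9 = 288733/3366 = 85.78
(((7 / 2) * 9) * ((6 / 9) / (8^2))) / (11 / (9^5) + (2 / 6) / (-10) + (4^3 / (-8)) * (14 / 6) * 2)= -6200145 / 706065056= -0.01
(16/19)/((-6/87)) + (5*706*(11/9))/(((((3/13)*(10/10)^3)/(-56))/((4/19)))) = -113079224/513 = -220427.34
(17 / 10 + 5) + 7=137 / 10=13.70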